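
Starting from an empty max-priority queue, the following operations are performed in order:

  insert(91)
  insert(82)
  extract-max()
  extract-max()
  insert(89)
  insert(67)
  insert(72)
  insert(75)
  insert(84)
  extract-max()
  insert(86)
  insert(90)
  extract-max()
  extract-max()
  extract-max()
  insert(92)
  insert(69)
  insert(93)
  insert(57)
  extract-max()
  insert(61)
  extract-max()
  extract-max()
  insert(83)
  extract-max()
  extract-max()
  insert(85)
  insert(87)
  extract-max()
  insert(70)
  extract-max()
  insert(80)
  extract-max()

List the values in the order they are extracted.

insert 91 → {91}
insert 82 → {91, 82}
extract-max → 91; now {82}
extract-max → 82; now {}
insert 89 → {89}
insert 67 → {89, 67}
insert 72 → {89, 72, 67}
insert 75 → {89, 75, 72, 67}
insert 84 → {89, 84, 75, 72, 67}
extract-max → 89; now {84, 75, 72, 67}
insert 86 → {86, 84, 75, 72, 67}
insert 90 → {90, 86, 84, 75, 72, 67}
extract-max → 90; now {86, 84, 75, 72, 67}
extract-max → 86; now {84, 75, 72, 67}
extract-max → 84; now {75, 72, 67}
insert 92 → {92, 75, 72, 67}
insert 69 → {92, 75, 72, 69, 67}
insert 93 → {93, 92, 75, 72, 69, 67}
insert 57 → {93, 92, 75, 72, 69, 67, 57}
extract-max → 93; now {92, 75, 72, 69, 67, 57}
insert 61 → {92, 75, 72, 69, 67, 61, 57}
extract-max → 92; now {75, 72, 69, 67, 61, 57}
extract-max → 75; now {72, 69, 67, 61, 57}
insert 83 → {83, 72, 69, 67, 61, 57}
extract-max → 83; now {72, 69, 67, 61, 57}
extract-max → 72; now {69, 67, 61, 57}
insert 85 → {85, 69, 67, 61, 57}
insert 87 → {87, 85, 69, 67, 61, 57}
extract-max → 87; now {85, 69, 67, 61, 57}
insert 70 → {85, 70, 69, 67, 61, 57}
extract-max → 85; now {70, 69, 67, 61, 57}
insert 80 → {80, 70, 69, 67, 61, 57}
extract-max → 80; now {70, 69, 67, 61, 57}

[91, 82, 89, 90, 86, 84, 93, 92, 75, 83, 72, 87, 85, 80]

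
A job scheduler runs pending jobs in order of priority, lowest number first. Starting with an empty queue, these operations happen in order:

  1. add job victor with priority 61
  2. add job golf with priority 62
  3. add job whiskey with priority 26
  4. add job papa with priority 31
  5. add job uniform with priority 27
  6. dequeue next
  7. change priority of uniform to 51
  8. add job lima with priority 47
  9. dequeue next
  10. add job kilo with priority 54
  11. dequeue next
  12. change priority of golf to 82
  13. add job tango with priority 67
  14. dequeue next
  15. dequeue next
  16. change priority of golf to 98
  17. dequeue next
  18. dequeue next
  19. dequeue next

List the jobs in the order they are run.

add victor (priority 61) → {victor:61}
add golf (priority 62) → {victor:61, golf:62}
add whiskey (priority 26) → {whiskey:26, victor:61, golf:62}
add papa (priority 31) → {whiskey:26, papa:31, victor:61, golf:62}
add uniform (priority 27) → {whiskey:26, uniform:27, papa:31, victor:61, golf:62}
dequeue next → whiskey; now {uniform:27, papa:31, victor:61, golf:62}
update uniform to priority 51 → {papa:31, uniform:51, victor:61, golf:62}
add lima (priority 47) → {papa:31, lima:47, uniform:51, victor:61, golf:62}
dequeue next → papa; now {lima:47, uniform:51, victor:61, golf:62}
add kilo (priority 54) → {lima:47, uniform:51, kilo:54, victor:61, golf:62}
dequeue next → lima; now {uniform:51, kilo:54, victor:61, golf:62}
update golf to priority 82 → {uniform:51, kilo:54, victor:61, golf:82}
add tango (priority 67) → {uniform:51, kilo:54, victor:61, tango:67, golf:82}
dequeue next → uniform; now {kilo:54, victor:61, tango:67, golf:82}
dequeue next → kilo; now {victor:61, tango:67, golf:82}
update golf to priority 98 → {victor:61, tango:67, golf:98}
dequeue next → victor; now {tango:67, golf:98}
dequeue next → tango; now {golf:98}
dequeue next → golf; now {}

whiskey, papa, lima, uniform, kilo, victor, tango, golf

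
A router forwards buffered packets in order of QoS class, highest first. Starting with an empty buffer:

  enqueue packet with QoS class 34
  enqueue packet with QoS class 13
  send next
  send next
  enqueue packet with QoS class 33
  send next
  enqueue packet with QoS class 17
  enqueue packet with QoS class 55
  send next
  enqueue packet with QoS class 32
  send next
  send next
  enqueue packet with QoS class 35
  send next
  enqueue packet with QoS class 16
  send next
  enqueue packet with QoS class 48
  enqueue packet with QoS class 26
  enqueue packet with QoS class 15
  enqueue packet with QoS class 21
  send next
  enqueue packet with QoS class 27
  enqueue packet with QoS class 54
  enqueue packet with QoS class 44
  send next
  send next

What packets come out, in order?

34, 13, 33, 55, 32, 17, 35, 16, 48, 54, 44

insert 34 → {34}
insert 13 → {34, 13}
send next → 34; now {13}
send next → 13; now {}
insert 33 → {33}
send next → 33; now {}
insert 17 → {17}
insert 55 → {55, 17}
send next → 55; now {17}
insert 32 → {32, 17}
send next → 32; now {17}
send next → 17; now {}
insert 35 → {35}
send next → 35; now {}
insert 16 → {16}
send next → 16; now {}
insert 48 → {48}
insert 26 → {48, 26}
insert 15 → {48, 26, 15}
insert 21 → {48, 26, 21, 15}
send next → 48; now {26, 21, 15}
insert 27 → {27, 26, 21, 15}
insert 54 → {54, 27, 26, 21, 15}
insert 44 → {54, 44, 27, 26, 21, 15}
send next → 54; now {44, 27, 26, 21, 15}
send next → 44; now {27, 26, 21, 15}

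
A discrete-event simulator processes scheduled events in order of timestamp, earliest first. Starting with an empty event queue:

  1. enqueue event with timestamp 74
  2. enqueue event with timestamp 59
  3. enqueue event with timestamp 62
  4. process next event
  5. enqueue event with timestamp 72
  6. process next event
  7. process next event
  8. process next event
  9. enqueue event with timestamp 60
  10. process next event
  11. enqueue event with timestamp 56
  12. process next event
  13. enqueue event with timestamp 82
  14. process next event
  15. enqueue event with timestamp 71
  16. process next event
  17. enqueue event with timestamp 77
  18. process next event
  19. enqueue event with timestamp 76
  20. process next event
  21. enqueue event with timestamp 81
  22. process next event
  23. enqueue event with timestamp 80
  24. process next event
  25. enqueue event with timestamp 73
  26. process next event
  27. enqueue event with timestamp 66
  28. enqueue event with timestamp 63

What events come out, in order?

59, 62, 72, 74, 60, 56, 82, 71, 77, 76, 81, 80, 73

insert 74 → {74}
insert 59 → {59, 74}
insert 62 → {59, 62, 74}
process next event → 59; now {62, 74}
insert 72 → {62, 72, 74}
process next event → 62; now {72, 74}
process next event → 72; now {74}
process next event → 74; now {}
insert 60 → {60}
process next event → 60; now {}
insert 56 → {56}
process next event → 56; now {}
insert 82 → {82}
process next event → 82; now {}
insert 71 → {71}
process next event → 71; now {}
insert 77 → {77}
process next event → 77; now {}
insert 76 → {76}
process next event → 76; now {}
insert 81 → {81}
process next event → 81; now {}
insert 80 → {80}
process next event → 80; now {}
insert 73 → {73}
process next event → 73; now {}
insert 66 → {66}
insert 63 → {63, 66}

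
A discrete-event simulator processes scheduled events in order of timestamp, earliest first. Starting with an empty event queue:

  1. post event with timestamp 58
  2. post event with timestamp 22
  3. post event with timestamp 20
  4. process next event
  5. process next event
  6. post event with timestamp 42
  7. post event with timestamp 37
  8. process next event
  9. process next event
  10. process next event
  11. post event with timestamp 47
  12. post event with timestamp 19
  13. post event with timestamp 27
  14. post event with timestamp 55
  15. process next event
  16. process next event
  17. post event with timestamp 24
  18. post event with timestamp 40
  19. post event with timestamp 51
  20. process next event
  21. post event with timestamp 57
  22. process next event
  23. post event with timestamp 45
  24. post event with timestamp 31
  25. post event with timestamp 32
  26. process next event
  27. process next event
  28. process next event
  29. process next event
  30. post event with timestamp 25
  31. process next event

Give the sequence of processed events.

20 → 22 → 37 → 42 → 58 → 19 → 27 → 24 → 40 → 31 → 32 → 45 → 47 → 25

insert 58 → {58}
insert 22 → {22, 58}
insert 20 → {20, 22, 58}
process next event → 20; now {22, 58}
process next event → 22; now {58}
insert 42 → {42, 58}
insert 37 → {37, 42, 58}
process next event → 37; now {42, 58}
process next event → 42; now {58}
process next event → 58; now {}
insert 47 → {47}
insert 19 → {19, 47}
insert 27 → {19, 27, 47}
insert 55 → {19, 27, 47, 55}
process next event → 19; now {27, 47, 55}
process next event → 27; now {47, 55}
insert 24 → {24, 47, 55}
insert 40 → {24, 40, 47, 55}
insert 51 → {24, 40, 47, 51, 55}
process next event → 24; now {40, 47, 51, 55}
insert 57 → {40, 47, 51, 55, 57}
process next event → 40; now {47, 51, 55, 57}
insert 45 → {45, 47, 51, 55, 57}
insert 31 → {31, 45, 47, 51, 55, 57}
insert 32 → {31, 32, 45, 47, 51, 55, 57}
process next event → 31; now {32, 45, 47, 51, 55, 57}
process next event → 32; now {45, 47, 51, 55, 57}
process next event → 45; now {47, 51, 55, 57}
process next event → 47; now {51, 55, 57}
insert 25 → {25, 51, 55, 57}
process next event → 25; now {51, 55, 57}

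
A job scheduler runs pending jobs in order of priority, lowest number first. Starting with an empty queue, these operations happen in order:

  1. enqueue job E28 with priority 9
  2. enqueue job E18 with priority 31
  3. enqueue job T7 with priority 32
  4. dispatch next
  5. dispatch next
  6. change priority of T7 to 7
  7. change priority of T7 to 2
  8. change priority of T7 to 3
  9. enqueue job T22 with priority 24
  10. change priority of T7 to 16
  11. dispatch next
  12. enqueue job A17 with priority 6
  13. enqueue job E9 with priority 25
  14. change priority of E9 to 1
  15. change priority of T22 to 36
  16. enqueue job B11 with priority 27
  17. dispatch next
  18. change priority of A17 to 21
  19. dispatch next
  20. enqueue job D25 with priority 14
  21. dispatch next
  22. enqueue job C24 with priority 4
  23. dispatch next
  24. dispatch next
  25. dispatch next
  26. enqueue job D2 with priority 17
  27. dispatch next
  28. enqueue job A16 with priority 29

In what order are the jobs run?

add E28 (priority 9) → {E28:9}
add E18 (priority 31) → {E28:9, E18:31}
add T7 (priority 32) → {E28:9, E18:31, T7:32}
dispatch next → E28; now {E18:31, T7:32}
dispatch next → E18; now {T7:32}
update T7 to priority 7 → {T7:7}
update T7 to priority 2 → {T7:2}
update T7 to priority 3 → {T7:3}
add T22 (priority 24) → {T7:3, T22:24}
update T7 to priority 16 → {T7:16, T22:24}
dispatch next → T7; now {T22:24}
add A17 (priority 6) → {A17:6, T22:24}
add E9 (priority 25) → {A17:6, T22:24, E9:25}
update E9 to priority 1 → {E9:1, A17:6, T22:24}
update T22 to priority 36 → {E9:1, A17:6, T22:36}
add B11 (priority 27) → {E9:1, A17:6, B11:27, T22:36}
dispatch next → E9; now {A17:6, B11:27, T22:36}
update A17 to priority 21 → {A17:21, B11:27, T22:36}
dispatch next → A17; now {B11:27, T22:36}
add D25 (priority 14) → {D25:14, B11:27, T22:36}
dispatch next → D25; now {B11:27, T22:36}
add C24 (priority 4) → {C24:4, B11:27, T22:36}
dispatch next → C24; now {B11:27, T22:36}
dispatch next → B11; now {T22:36}
dispatch next → T22; now {}
add D2 (priority 17) → {D2:17}
dispatch next → D2; now {}
add A16 (priority 29) → {A16:29}

E28, E18, T7, E9, A17, D25, C24, B11, T22, D2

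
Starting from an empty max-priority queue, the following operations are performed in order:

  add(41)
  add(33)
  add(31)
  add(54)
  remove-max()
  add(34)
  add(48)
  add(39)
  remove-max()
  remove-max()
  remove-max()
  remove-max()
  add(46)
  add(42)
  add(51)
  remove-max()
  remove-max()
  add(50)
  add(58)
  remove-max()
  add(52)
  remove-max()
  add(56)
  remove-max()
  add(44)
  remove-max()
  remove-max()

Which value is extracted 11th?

50

insert 41 → {41}
insert 33 → {41, 33}
insert 31 → {41, 33, 31}
insert 54 → {54, 41, 33, 31}
remove-max → 54; now {41, 33, 31}
insert 34 → {41, 34, 33, 31}
insert 48 → {48, 41, 34, 33, 31}
insert 39 → {48, 41, 39, 34, 33, 31}
remove-max → 48; now {41, 39, 34, 33, 31}
remove-max → 41; now {39, 34, 33, 31}
remove-max → 39; now {34, 33, 31}
remove-max → 34; now {33, 31}
insert 46 → {46, 33, 31}
insert 42 → {46, 42, 33, 31}
insert 51 → {51, 46, 42, 33, 31}
remove-max → 51; now {46, 42, 33, 31}
remove-max → 46; now {42, 33, 31}
insert 50 → {50, 42, 33, 31}
insert 58 → {58, 50, 42, 33, 31}
remove-max → 58; now {50, 42, 33, 31}
insert 52 → {52, 50, 42, 33, 31}
remove-max → 52; now {50, 42, 33, 31}
insert 56 → {56, 50, 42, 33, 31}
remove-max → 56; now {50, 42, 33, 31}
insert 44 → {50, 44, 42, 33, 31}
remove-max → 50; now {44, 42, 33, 31}
remove-max → 44; now {42, 33, 31}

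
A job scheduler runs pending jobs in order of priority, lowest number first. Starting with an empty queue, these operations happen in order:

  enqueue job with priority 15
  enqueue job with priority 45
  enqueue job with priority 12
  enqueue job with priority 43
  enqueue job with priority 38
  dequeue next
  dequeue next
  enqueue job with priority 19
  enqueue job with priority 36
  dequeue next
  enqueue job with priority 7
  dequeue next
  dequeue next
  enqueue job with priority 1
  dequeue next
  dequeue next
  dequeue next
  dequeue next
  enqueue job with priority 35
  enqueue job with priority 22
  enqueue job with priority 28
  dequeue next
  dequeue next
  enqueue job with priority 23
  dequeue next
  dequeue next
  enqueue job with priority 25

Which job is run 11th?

28

insert 15 → {15}
insert 45 → {15, 45}
insert 12 → {12, 15, 45}
insert 43 → {12, 15, 43, 45}
insert 38 → {12, 15, 38, 43, 45}
dequeue next → 12; now {15, 38, 43, 45}
dequeue next → 15; now {38, 43, 45}
insert 19 → {19, 38, 43, 45}
insert 36 → {19, 36, 38, 43, 45}
dequeue next → 19; now {36, 38, 43, 45}
insert 7 → {7, 36, 38, 43, 45}
dequeue next → 7; now {36, 38, 43, 45}
dequeue next → 36; now {38, 43, 45}
insert 1 → {1, 38, 43, 45}
dequeue next → 1; now {38, 43, 45}
dequeue next → 38; now {43, 45}
dequeue next → 43; now {45}
dequeue next → 45; now {}
insert 35 → {35}
insert 22 → {22, 35}
insert 28 → {22, 28, 35}
dequeue next → 22; now {28, 35}
dequeue next → 28; now {35}
insert 23 → {23, 35}
dequeue next → 23; now {35}
dequeue next → 35; now {}
insert 25 → {25}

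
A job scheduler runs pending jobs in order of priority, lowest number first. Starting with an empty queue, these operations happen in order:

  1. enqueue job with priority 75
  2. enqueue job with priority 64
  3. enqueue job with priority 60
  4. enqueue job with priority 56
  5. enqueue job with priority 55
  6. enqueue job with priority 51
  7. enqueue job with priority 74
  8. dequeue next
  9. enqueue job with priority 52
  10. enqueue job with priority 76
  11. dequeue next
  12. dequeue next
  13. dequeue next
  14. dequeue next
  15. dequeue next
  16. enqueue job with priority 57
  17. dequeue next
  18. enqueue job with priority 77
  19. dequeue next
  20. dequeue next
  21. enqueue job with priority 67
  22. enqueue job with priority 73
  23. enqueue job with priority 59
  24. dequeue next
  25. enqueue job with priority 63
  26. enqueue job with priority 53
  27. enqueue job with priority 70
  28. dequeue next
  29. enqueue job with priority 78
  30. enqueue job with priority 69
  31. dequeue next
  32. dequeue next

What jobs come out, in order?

[51, 52, 55, 56, 60, 64, 57, 74, 75, 59, 53, 63, 67]

insert 75 → {75}
insert 64 → {64, 75}
insert 60 → {60, 64, 75}
insert 56 → {56, 60, 64, 75}
insert 55 → {55, 56, 60, 64, 75}
insert 51 → {51, 55, 56, 60, 64, 75}
insert 74 → {51, 55, 56, 60, 64, 74, 75}
dequeue next → 51; now {55, 56, 60, 64, 74, 75}
insert 52 → {52, 55, 56, 60, 64, 74, 75}
insert 76 → {52, 55, 56, 60, 64, 74, 75, 76}
dequeue next → 52; now {55, 56, 60, 64, 74, 75, 76}
dequeue next → 55; now {56, 60, 64, 74, 75, 76}
dequeue next → 56; now {60, 64, 74, 75, 76}
dequeue next → 60; now {64, 74, 75, 76}
dequeue next → 64; now {74, 75, 76}
insert 57 → {57, 74, 75, 76}
dequeue next → 57; now {74, 75, 76}
insert 77 → {74, 75, 76, 77}
dequeue next → 74; now {75, 76, 77}
dequeue next → 75; now {76, 77}
insert 67 → {67, 76, 77}
insert 73 → {67, 73, 76, 77}
insert 59 → {59, 67, 73, 76, 77}
dequeue next → 59; now {67, 73, 76, 77}
insert 63 → {63, 67, 73, 76, 77}
insert 53 → {53, 63, 67, 73, 76, 77}
insert 70 → {53, 63, 67, 70, 73, 76, 77}
dequeue next → 53; now {63, 67, 70, 73, 76, 77}
insert 78 → {63, 67, 70, 73, 76, 77, 78}
insert 69 → {63, 67, 69, 70, 73, 76, 77, 78}
dequeue next → 63; now {67, 69, 70, 73, 76, 77, 78}
dequeue next → 67; now {69, 70, 73, 76, 77, 78}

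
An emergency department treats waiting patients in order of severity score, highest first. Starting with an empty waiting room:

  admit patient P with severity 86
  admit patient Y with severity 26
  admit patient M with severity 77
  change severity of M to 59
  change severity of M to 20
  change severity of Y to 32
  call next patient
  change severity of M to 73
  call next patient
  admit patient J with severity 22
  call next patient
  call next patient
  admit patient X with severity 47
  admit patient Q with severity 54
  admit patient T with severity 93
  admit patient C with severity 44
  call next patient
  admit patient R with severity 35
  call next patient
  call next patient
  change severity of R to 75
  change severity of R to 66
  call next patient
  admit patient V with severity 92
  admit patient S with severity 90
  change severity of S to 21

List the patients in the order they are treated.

[P, M, Y, J, T, Q, X, R]

add P (severity 86) → {P:86}
add Y (severity 26) → {P:86, Y:26}
add M (severity 77) → {P:86, M:77, Y:26}
update M to severity 59 → {P:86, M:59, Y:26}
update M to severity 20 → {P:86, Y:26, M:20}
update Y to severity 32 → {P:86, Y:32, M:20}
call next patient → P; now {Y:32, M:20}
update M to severity 73 → {M:73, Y:32}
call next patient → M; now {Y:32}
add J (severity 22) → {Y:32, J:22}
call next patient → Y; now {J:22}
call next patient → J; now {}
add X (severity 47) → {X:47}
add Q (severity 54) → {Q:54, X:47}
add T (severity 93) → {T:93, Q:54, X:47}
add C (severity 44) → {T:93, Q:54, X:47, C:44}
call next patient → T; now {Q:54, X:47, C:44}
add R (severity 35) → {Q:54, X:47, C:44, R:35}
call next patient → Q; now {X:47, C:44, R:35}
call next patient → X; now {C:44, R:35}
update R to severity 75 → {R:75, C:44}
update R to severity 66 → {R:66, C:44}
call next patient → R; now {C:44}
add V (severity 92) → {V:92, C:44}
add S (severity 90) → {V:92, S:90, C:44}
update S to severity 21 → {V:92, C:44, S:21}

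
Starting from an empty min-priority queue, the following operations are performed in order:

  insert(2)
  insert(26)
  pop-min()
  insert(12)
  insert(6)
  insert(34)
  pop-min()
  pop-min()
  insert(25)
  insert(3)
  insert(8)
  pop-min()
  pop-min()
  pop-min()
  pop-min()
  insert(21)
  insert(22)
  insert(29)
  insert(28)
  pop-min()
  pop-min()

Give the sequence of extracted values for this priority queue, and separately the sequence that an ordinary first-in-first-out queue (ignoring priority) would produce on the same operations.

insert 2 → {2}
insert 26 → {2, 26}
pop-min → 2; now {26}
insert 12 → {12, 26}
insert 6 → {6, 12, 26}
insert 34 → {6, 12, 26, 34}
pop-min → 6; now {12, 26, 34}
pop-min → 12; now {26, 34}
insert 25 → {25, 26, 34}
insert 3 → {3, 25, 26, 34}
insert 8 → {3, 8, 25, 26, 34}
pop-min → 3; now {8, 25, 26, 34}
pop-min → 8; now {25, 26, 34}
pop-min → 25; now {26, 34}
pop-min → 26; now {34}
insert 21 → {21, 34}
insert 22 → {21, 22, 34}
insert 29 → {21, 22, 29, 34}
insert 28 → {21, 22, 28, 29, 34}
pop-min → 21; now {22, 28, 29, 34}
pop-min → 22; now {28, 29, 34}

priority queue: 2, 6, 12, 3, 8, 25, 26, 21, 22; FIFO queue: [2, 26, 12, 6, 34, 25, 3, 8, 21]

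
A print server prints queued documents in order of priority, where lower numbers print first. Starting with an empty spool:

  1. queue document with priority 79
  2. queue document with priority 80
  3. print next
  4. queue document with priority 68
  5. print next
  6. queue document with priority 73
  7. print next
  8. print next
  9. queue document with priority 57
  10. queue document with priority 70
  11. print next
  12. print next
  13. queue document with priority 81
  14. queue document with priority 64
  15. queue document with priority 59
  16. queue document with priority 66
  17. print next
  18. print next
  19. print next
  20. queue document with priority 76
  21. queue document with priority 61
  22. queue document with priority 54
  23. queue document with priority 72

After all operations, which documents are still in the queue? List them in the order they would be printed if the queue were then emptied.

54 → 61 → 72 → 76 → 81

insert 79 → {79}
insert 80 → {79, 80}
print next → 79; now {80}
insert 68 → {68, 80}
print next → 68; now {80}
insert 73 → {73, 80}
print next → 73; now {80}
print next → 80; now {}
insert 57 → {57}
insert 70 → {57, 70}
print next → 57; now {70}
print next → 70; now {}
insert 81 → {81}
insert 64 → {64, 81}
insert 59 → {59, 64, 81}
insert 66 → {59, 64, 66, 81}
print next → 59; now {64, 66, 81}
print next → 64; now {66, 81}
print next → 66; now {81}
insert 76 → {76, 81}
insert 61 → {61, 76, 81}
insert 54 → {54, 61, 76, 81}
insert 72 → {54, 61, 72, 76, 81}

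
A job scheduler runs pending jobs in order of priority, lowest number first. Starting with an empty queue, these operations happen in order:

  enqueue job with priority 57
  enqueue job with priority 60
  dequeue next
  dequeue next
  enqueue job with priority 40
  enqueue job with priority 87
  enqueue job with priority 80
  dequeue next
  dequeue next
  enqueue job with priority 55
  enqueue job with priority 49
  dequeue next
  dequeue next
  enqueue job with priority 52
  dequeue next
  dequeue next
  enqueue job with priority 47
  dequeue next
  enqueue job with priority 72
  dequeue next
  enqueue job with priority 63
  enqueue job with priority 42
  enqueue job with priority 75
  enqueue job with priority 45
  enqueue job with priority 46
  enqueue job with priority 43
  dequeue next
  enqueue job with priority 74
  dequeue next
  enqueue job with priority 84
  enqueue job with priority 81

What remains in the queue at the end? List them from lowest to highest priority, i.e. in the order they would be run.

insert 57 → {57}
insert 60 → {57, 60}
dequeue next → 57; now {60}
dequeue next → 60; now {}
insert 40 → {40}
insert 87 → {40, 87}
insert 80 → {40, 80, 87}
dequeue next → 40; now {80, 87}
dequeue next → 80; now {87}
insert 55 → {55, 87}
insert 49 → {49, 55, 87}
dequeue next → 49; now {55, 87}
dequeue next → 55; now {87}
insert 52 → {52, 87}
dequeue next → 52; now {87}
dequeue next → 87; now {}
insert 47 → {47}
dequeue next → 47; now {}
insert 72 → {72}
dequeue next → 72; now {}
insert 63 → {63}
insert 42 → {42, 63}
insert 75 → {42, 63, 75}
insert 45 → {42, 45, 63, 75}
insert 46 → {42, 45, 46, 63, 75}
insert 43 → {42, 43, 45, 46, 63, 75}
dequeue next → 42; now {43, 45, 46, 63, 75}
insert 74 → {43, 45, 46, 63, 74, 75}
dequeue next → 43; now {45, 46, 63, 74, 75}
insert 84 → {45, 46, 63, 74, 75, 84}
insert 81 → {45, 46, 63, 74, 75, 81, 84}

45 → 46 → 63 → 74 → 75 → 81 → 84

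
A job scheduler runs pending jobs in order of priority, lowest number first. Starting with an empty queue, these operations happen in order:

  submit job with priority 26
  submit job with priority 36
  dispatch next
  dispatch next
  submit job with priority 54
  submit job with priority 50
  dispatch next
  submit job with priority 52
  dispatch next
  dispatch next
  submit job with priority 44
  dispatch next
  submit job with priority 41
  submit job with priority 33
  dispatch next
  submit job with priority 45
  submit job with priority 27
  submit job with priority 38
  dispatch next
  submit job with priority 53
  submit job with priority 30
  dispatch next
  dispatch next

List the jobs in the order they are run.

26, 36, 50, 52, 54, 44, 33, 27, 30, 38

insert 26 → {26}
insert 36 → {26, 36}
dispatch next → 26; now {36}
dispatch next → 36; now {}
insert 54 → {54}
insert 50 → {50, 54}
dispatch next → 50; now {54}
insert 52 → {52, 54}
dispatch next → 52; now {54}
dispatch next → 54; now {}
insert 44 → {44}
dispatch next → 44; now {}
insert 41 → {41}
insert 33 → {33, 41}
dispatch next → 33; now {41}
insert 45 → {41, 45}
insert 27 → {27, 41, 45}
insert 38 → {27, 38, 41, 45}
dispatch next → 27; now {38, 41, 45}
insert 53 → {38, 41, 45, 53}
insert 30 → {30, 38, 41, 45, 53}
dispatch next → 30; now {38, 41, 45, 53}
dispatch next → 38; now {41, 45, 53}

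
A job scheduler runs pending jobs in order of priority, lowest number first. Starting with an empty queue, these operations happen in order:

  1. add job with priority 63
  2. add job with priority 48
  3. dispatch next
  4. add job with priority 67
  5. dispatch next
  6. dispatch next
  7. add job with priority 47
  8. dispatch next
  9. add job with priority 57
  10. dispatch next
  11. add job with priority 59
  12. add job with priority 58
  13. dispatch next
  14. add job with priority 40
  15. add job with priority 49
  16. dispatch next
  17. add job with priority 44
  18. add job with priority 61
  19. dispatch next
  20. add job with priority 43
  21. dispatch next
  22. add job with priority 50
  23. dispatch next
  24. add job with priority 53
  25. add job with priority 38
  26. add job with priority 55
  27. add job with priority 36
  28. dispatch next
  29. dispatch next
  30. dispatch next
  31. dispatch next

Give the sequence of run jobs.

48, 63, 67, 47, 57, 58, 40, 44, 43, 49, 36, 38, 50, 53

insert 63 → {63}
insert 48 → {48, 63}
dispatch next → 48; now {63}
insert 67 → {63, 67}
dispatch next → 63; now {67}
dispatch next → 67; now {}
insert 47 → {47}
dispatch next → 47; now {}
insert 57 → {57}
dispatch next → 57; now {}
insert 59 → {59}
insert 58 → {58, 59}
dispatch next → 58; now {59}
insert 40 → {40, 59}
insert 49 → {40, 49, 59}
dispatch next → 40; now {49, 59}
insert 44 → {44, 49, 59}
insert 61 → {44, 49, 59, 61}
dispatch next → 44; now {49, 59, 61}
insert 43 → {43, 49, 59, 61}
dispatch next → 43; now {49, 59, 61}
insert 50 → {49, 50, 59, 61}
dispatch next → 49; now {50, 59, 61}
insert 53 → {50, 53, 59, 61}
insert 38 → {38, 50, 53, 59, 61}
insert 55 → {38, 50, 53, 55, 59, 61}
insert 36 → {36, 38, 50, 53, 55, 59, 61}
dispatch next → 36; now {38, 50, 53, 55, 59, 61}
dispatch next → 38; now {50, 53, 55, 59, 61}
dispatch next → 50; now {53, 55, 59, 61}
dispatch next → 53; now {55, 59, 61}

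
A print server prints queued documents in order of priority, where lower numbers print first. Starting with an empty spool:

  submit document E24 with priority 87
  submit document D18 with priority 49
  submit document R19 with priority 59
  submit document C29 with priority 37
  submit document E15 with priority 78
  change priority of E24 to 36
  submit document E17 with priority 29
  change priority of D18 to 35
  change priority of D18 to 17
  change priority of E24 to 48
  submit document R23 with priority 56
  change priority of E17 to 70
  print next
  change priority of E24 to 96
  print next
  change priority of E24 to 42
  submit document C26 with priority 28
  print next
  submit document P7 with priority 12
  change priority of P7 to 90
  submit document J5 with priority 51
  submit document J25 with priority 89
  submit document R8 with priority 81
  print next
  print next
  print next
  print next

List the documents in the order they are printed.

add E24 (priority 87) → {E24:87}
add D18 (priority 49) → {D18:49, E24:87}
add R19 (priority 59) → {D18:49, R19:59, E24:87}
add C29 (priority 37) → {C29:37, D18:49, R19:59, E24:87}
add E15 (priority 78) → {C29:37, D18:49, R19:59, E15:78, E24:87}
update E24 to priority 36 → {E24:36, C29:37, D18:49, R19:59, E15:78}
add E17 (priority 29) → {E17:29, E24:36, C29:37, D18:49, R19:59, E15:78}
update D18 to priority 35 → {E17:29, D18:35, E24:36, C29:37, R19:59, E15:78}
update D18 to priority 17 → {D18:17, E17:29, E24:36, C29:37, R19:59, E15:78}
update E24 to priority 48 → {D18:17, E17:29, C29:37, E24:48, R19:59, E15:78}
add R23 (priority 56) → {D18:17, E17:29, C29:37, E24:48, R23:56, R19:59, E15:78}
update E17 to priority 70 → {D18:17, C29:37, E24:48, R23:56, R19:59, E17:70, E15:78}
print next → D18; now {C29:37, E24:48, R23:56, R19:59, E17:70, E15:78}
update E24 to priority 96 → {C29:37, R23:56, R19:59, E17:70, E15:78, E24:96}
print next → C29; now {R23:56, R19:59, E17:70, E15:78, E24:96}
update E24 to priority 42 → {E24:42, R23:56, R19:59, E17:70, E15:78}
add C26 (priority 28) → {C26:28, E24:42, R23:56, R19:59, E17:70, E15:78}
print next → C26; now {E24:42, R23:56, R19:59, E17:70, E15:78}
add P7 (priority 12) → {P7:12, E24:42, R23:56, R19:59, E17:70, E15:78}
update P7 to priority 90 → {E24:42, R23:56, R19:59, E17:70, E15:78, P7:90}
add J5 (priority 51) → {E24:42, J5:51, R23:56, R19:59, E17:70, E15:78, P7:90}
add J25 (priority 89) → {E24:42, J5:51, R23:56, R19:59, E17:70, E15:78, J25:89, P7:90}
add R8 (priority 81) → {E24:42, J5:51, R23:56, R19:59, E17:70, E15:78, R8:81, J25:89, P7:90}
print next → E24; now {J5:51, R23:56, R19:59, E17:70, E15:78, R8:81, J25:89, P7:90}
print next → J5; now {R23:56, R19:59, E17:70, E15:78, R8:81, J25:89, P7:90}
print next → R23; now {R19:59, E17:70, E15:78, R8:81, J25:89, P7:90}
print next → R19; now {E17:70, E15:78, R8:81, J25:89, P7:90}

D18 → C29 → C26 → E24 → J5 → R23 → R19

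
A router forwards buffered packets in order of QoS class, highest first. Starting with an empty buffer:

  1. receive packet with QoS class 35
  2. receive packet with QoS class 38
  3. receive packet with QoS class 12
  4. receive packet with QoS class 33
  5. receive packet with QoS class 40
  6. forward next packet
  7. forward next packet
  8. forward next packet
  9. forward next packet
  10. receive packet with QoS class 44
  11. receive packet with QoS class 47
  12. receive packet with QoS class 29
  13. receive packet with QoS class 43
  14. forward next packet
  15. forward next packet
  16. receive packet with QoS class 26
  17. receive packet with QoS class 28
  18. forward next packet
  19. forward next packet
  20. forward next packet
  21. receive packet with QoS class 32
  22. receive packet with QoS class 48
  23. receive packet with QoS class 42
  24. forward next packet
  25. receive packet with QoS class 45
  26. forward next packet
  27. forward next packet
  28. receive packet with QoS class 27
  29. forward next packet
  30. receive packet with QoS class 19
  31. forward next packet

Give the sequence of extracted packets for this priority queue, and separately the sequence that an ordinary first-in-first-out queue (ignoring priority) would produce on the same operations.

priority queue: 40 → 38 → 35 → 33 → 47 → 44 → 43 → 29 → 28 → 48 → 45 → 42 → 32 → 27; FIFO queue: 35 → 38 → 12 → 33 → 40 → 44 → 47 → 29 → 43 → 26 → 28 → 32 → 48 → 42

insert 35 → {35}
insert 38 → {38, 35}
insert 12 → {38, 35, 12}
insert 33 → {38, 35, 33, 12}
insert 40 → {40, 38, 35, 33, 12}
forward next packet → 40; now {38, 35, 33, 12}
forward next packet → 38; now {35, 33, 12}
forward next packet → 35; now {33, 12}
forward next packet → 33; now {12}
insert 44 → {44, 12}
insert 47 → {47, 44, 12}
insert 29 → {47, 44, 29, 12}
insert 43 → {47, 44, 43, 29, 12}
forward next packet → 47; now {44, 43, 29, 12}
forward next packet → 44; now {43, 29, 12}
insert 26 → {43, 29, 26, 12}
insert 28 → {43, 29, 28, 26, 12}
forward next packet → 43; now {29, 28, 26, 12}
forward next packet → 29; now {28, 26, 12}
forward next packet → 28; now {26, 12}
insert 32 → {32, 26, 12}
insert 48 → {48, 32, 26, 12}
insert 42 → {48, 42, 32, 26, 12}
forward next packet → 48; now {42, 32, 26, 12}
insert 45 → {45, 42, 32, 26, 12}
forward next packet → 45; now {42, 32, 26, 12}
forward next packet → 42; now {32, 26, 12}
insert 27 → {32, 27, 26, 12}
forward next packet → 32; now {27, 26, 12}
insert 19 → {27, 26, 19, 12}
forward next packet → 27; now {26, 19, 12}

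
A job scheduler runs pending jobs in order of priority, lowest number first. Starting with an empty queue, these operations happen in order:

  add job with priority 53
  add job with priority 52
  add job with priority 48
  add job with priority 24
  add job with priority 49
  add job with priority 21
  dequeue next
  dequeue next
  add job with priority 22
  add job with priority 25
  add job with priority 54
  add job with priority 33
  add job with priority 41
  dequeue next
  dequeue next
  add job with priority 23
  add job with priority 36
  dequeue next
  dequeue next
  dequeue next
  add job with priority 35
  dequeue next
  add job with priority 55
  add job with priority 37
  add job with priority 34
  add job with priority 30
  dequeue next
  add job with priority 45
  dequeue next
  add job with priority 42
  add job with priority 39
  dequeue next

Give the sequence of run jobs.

insert 53 → {53}
insert 52 → {52, 53}
insert 48 → {48, 52, 53}
insert 24 → {24, 48, 52, 53}
insert 49 → {24, 48, 49, 52, 53}
insert 21 → {21, 24, 48, 49, 52, 53}
dequeue next → 21; now {24, 48, 49, 52, 53}
dequeue next → 24; now {48, 49, 52, 53}
insert 22 → {22, 48, 49, 52, 53}
insert 25 → {22, 25, 48, 49, 52, 53}
insert 54 → {22, 25, 48, 49, 52, 53, 54}
insert 33 → {22, 25, 33, 48, 49, 52, 53, 54}
insert 41 → {22, 25, 33, 41, 48, 49, 52, 53, 54}
dequeue next → 22; now {25, 33, 41, 48, 49, 52, 53, 54}
dequeue next → 25; now {33, 41, 48, 49, 52, 53, 54}
insert 23 → {23, 33, 41, 48, 49, 52, 53, 54}
insert 36 → {23, 33, 36, 41, 48, 49, 52, 53, 54}
dequeue next → 23; now {33, 36, 41, 48, 49, 52, 53, 54}
dequeue next → 33; now {36, 41, 48, 49, 52, 53, 54}
dequeue next → 36; now {41, 48, 49, 52, 53, 54}
insert 35 → {35, 41, 48, 49, 52, 53, 54}
dequeue next → 35; now {41, 48, 49, 52, 53, 54}
insert 55 → {41, 48, 49, 52, 53, 54, 55}
insert 37 → {37, 41, 48, 49, 52, 53, 54, 55}
insert 34 → {34, 37, 41, 48, 49, 52, 53, 54, 55}
insert 30 → {30, 34, 37, 41, 48, 49, 52, 53, 54, 55}
dequeue next → 30; now {34, 37, 41, 48, 49, 52, 53, 54, 55}
insert 45 → {34, 37, 41, 45, 48, 49, 52, 53, 54, 55}
dequeue next → 34; now {37, 41, 45, 48, 49, 52, 53, 54, 55}
insert 42 → {37, 41, 42, 45, 48, 49, 52, 53, 54, 55}
insert 39 → {37, 39, 41, 42, 45, 48, 49, 52, 53, 54, 55}
dequeue next → 37; now {39, 41, 42, 45, 48, 49, 52, 53, 54, 55}

21 → 24 → 22 → 25 → 23 → 33 → 36 → 35 → 30 → 34 → 37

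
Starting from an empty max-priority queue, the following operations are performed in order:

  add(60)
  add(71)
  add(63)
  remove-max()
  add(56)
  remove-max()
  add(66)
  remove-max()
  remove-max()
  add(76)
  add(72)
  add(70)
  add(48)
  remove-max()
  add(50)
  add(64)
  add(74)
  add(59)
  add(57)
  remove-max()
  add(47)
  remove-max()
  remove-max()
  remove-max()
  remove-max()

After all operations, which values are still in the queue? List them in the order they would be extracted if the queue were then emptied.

insert 60 → {60}
insert 71 → {71, 60}
insert 63 → {71, 63, 60}
remove-max → 71; now {63, 60}
insert 56 → {63, 60, 56}
remove-max → 63; now {60, 56}
insert 66 → {66, 60, 56}
remove-max → 66; now {60, 56}
remove-max → 60; now {56}
insert 76 → {76, 56}
insert 72 → {76, 72, 56}
insert 70 → {76, 72, 70, 56}
insert 48 → {76, 72, 70, 56, 48}
remove-max → 76; now {72, 70, 56, 48}
insert 50 → {72, 70, 56, 50, 48}
insert 64 → {72, 70, 64, 56, 50, 48}
insert 74 → {74, 72, 70, 64, 56, 50, 48}
insert 59 → {74, 72, 70, 64, 59, 56, 50, 48}
insert 57 → {74, 72, 70, 64, 59, 57, 56, 50, 48}
remove-max → 74; now {72, 70, 64, 59, 57, 56, 50, 48}
insert 47 → {72, 70, 64, 59, 57, 56, 50, 48, 47}
remove-max → 72; now {70, 64, 59, 57, 56, 50, 48, 47}
remove-max → 70; now {64, 59, 57, 56, 50, 48, 47}
remove-max → 64; now {59, 57, 56, 50, 48, 47}
remove-max → 59; now {57, 56, 50, 48, 47}

[57, 56, 50, 48, 47]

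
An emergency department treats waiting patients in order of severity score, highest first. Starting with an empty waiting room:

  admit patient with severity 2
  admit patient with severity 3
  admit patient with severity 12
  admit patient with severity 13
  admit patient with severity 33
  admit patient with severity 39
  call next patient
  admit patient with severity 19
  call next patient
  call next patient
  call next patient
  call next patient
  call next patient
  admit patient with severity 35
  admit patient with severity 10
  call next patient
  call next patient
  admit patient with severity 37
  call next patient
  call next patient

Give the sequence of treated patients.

39, 33, 19, 13, 12, 3, 35, 10, 37, 2

insert 2 → {2}
insert 3 → {3, 2}
insert 12 → {12, 3, 2}
insert 13 → {13, 12, 3, 2}
insert 33 → {33, 13, 12, 3, 2}
insert 39 → {39, 33, 13, 12, 3, 2}
call next patient → 39; now {33, 13, 12, 3, 2}
insert 19 → {33, 19, 13, 12, 3, 2}
call next patient → 33; now {19, 13, 12, 3, 2}
call next patient → 19; now {13, 12, 3, 2}
call next patient → 13; now {12, 3, 2}
call next patient → 12; now {3, 2}
call next patient → 3; now {2}
insert 35 → {35, 2}
insert 10 → {35, 10, 2}
call next patient → 35; now {10, 2}
call next patient → 10; now {2}
insert 37 → {37, 2}
call next patient → 37; now {2}
call next patient → 2; now {}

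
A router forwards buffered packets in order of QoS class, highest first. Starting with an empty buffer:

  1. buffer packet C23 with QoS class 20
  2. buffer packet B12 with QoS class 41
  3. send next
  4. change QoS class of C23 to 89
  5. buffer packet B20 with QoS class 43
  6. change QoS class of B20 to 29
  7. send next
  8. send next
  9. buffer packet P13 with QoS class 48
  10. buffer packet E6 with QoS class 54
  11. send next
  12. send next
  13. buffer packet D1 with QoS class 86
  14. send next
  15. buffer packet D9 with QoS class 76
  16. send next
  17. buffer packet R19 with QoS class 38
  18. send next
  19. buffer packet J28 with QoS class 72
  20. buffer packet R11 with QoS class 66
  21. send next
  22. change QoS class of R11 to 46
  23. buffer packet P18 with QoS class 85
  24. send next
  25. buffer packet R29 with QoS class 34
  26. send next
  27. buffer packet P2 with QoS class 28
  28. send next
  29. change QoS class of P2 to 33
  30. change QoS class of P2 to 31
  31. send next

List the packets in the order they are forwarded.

B12 → C23 → B20 → E6 → P13 → D1 → D9 → R19 → J28 → P18 → R11 → R29 → P2

add C23 (QoS class 20) → {C23:20}
add B12 (QoS class 41) → {B12:41, C23:20}
send next → B12; now {C23:20}
update C23 to QoS class 89 → {C23:89}
add B20 (QoS class 43) → {C23:89, B20:43}
update B20 to QoS class 29 → {C23:89, B20:29}
send next → C23; now {B20:29}
send next → B20; now {}
add P13 (QoS class 48) → {P13:48}
add E6 (QoS class 54) → {E6:54, P13:48}
send next → E6; now {P13:48}
send next → P13; now {}
add D1 (QoS class 86) → {D1:86}
send next → D1; now {}
add D9 (QoS class 76) → {D9:76}
send next → D9; now {}
add R19 (QoS class 38) → {R19:38}
send next → R19; now {}
add J28 (QoS class 72) → {J28:72}
add R11 (QoS class 66) → {J28:72, R11:66}
send next → J28; now {R11:66}
update R11 to QoS class 46 → {R11:46}
add P18 (QoS class 85) → {P18:85, R11:46}
send next → P18; now {R11:46}
add R29 (QoS class 34) → {R11:46, R29:34}
send next → R11; now {R29:34}
add P2 (QoS class 28) → {R29:34, P2:28}
send next → R29; now {P2:28}
update P2 to QoS class 33 → {P2:33}
update P2 to QoS class 31 → {P2:31}
send next → P2; now {}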